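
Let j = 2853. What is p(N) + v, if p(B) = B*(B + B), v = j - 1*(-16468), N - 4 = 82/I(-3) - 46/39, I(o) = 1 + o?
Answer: 33821483/1521 ≈ 22236.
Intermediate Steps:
N = -1489/39 (N = 4 + (82/(1 - 3) - 46/39) = 4 + (82/(-2) - 46*1/39) = 4 + (82*(-½) - 46/39) = 4 + (-41 - 46/39) = 4 - 1645/39 = -1489/39 ≈ -38.180)
v = 19321 (v = 2853 - 1*(-16468) = 2853 + 16468 = 19321)
p(B) = 2*B² (p(B) = B*(2*B) = 2*B²)
p(N) + v = 2*(-1489/39)² + 19321 = 2*(2217121/1521) + 19321 = 4434242/1521 + 19321 = 33821483/1521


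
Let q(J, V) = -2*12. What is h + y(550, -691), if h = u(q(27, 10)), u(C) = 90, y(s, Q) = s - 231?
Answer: 409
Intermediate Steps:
q(J, V) = -24
y(s, Q) = -231 + s
h = 90
h + y(550, -691) = 90 + (-231 + 550) = 90 + 319 = 409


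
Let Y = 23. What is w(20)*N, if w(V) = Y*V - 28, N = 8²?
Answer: 27648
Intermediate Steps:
N = 64
w(V) = -28 + 23*V (w(V) = 23*V - 28 = -28 + 23*V)
w(20)*N = (-28 + 23*20)*64 = (-28 + 460)*64 = 432*64 = 27648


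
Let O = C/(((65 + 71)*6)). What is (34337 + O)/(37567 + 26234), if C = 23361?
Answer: 3115817/5784624 ≈ 0.53864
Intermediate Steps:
O = 7787/272 (O = 23361/(((65 + 71)*6)) = 23361/((136*6)) = 23361/816 = 23361*(1/816) = 7787/272 ≈ 28.629)
(34337 + O)/(37567 + 26234) = (34337 + 7787/272)/(37567 + 26234) = (9347451/272)/63801 = (9347451/272)*(1/63801) = 3115817/5784624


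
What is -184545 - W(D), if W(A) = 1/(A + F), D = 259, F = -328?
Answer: -12733604/69 ≈ -1.8455e+5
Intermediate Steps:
W(A) = 1/(-328 + A) (W(A) = 1/(A - 328) = 1/(-328 + A))
-184545 - W(D) = -184545 - 1/(-328 + 259) = -184545 - 1/(-69) = -184545 - 1*(-1/69) = -184545 + 1/69 = -12733604/69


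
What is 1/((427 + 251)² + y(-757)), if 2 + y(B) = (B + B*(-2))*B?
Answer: -1/113367 ≈ -8.8209e-6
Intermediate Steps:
y(B) = -2 - B² (y(B) = -2 + (B + B*(-2))*B = -2 + (B - 2*B)*B = -2 + (-B)*B = -2 - B²)
1/((427 + 251)² + y(-757)) = 1/((427 + 251)² + (-2 - 1*(-757)²)) = 1/(678² + (-2 - 1*573049)) = 1/(459684 + (-2 - 573049)) = 1/(459684 - 573051) = 1/(-113367) = -1/113367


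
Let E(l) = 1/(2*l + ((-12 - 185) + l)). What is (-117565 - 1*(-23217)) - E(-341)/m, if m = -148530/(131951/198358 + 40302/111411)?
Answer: -41979957423626470486153/444948037304701200 ≈ -94348.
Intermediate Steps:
m = -364711505987460/2521668553 (m = -148530/(131951*(1/198358) + 40302*(1/111411)) = -148530/(131951/198358 + 4478/12379) = -148530/2521668553/2455473682 = -148530*2455473682/2521668553 = -364711505987460/2521668553 ≈ -1.4463e+5)
E(l) = 1/(-197 + 3*l) (E(l) = 1/(2*l + (-197 + l)) = 1/(-197 + 3*l))
(-117565 - 1*(-23217)) - E(-341)/m = (-117565 - 1*(-23217)) - 1/((-197 + 3*(-341))*(-364711505987460/2521668553)) = (-117565 + 23217) - (-2521668553)/((-197 - 1023)*364711505987460) = -94348 - (-2521668553)/((-1220)*364711505987460) = -94348 - (-1)*(-2521668553)/(1220*364711505987460) = -94348 - 1*2521668553/444948037304701200 = -94348 - 2521668553/444948037304701200 = -41979957423626470486153/444948037304701200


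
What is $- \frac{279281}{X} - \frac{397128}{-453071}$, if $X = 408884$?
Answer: $\frac{35845163201}{185253482764} \approx 0.19349$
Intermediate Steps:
$- \frac{279281}{X} - \frac{397128}{-453071} = - \frac{279281}{408884} - \frac{397128}{-453071} = \left(-279281\right) \frac{1}{408884} - - \frac{397128}{453071} = - \frac{279281}{408884} + \frac{397128}{453071} = \frac{35845163201}{185253482764}$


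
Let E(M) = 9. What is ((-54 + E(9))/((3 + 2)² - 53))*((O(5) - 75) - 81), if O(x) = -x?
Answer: -1035/4 ≈ -258.75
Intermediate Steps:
((-54 + E(9))/((3 + 2)² - 53))*((O(5) - 75) - 81) = ((-54 + 9)/((3 + 2)² - 53))*((-1*5 - 75) - 81) = (-45/(5² - 53))*((-5 - 75) - 81) = (-45/(25 - 53))*(-80 - 81) = -45/(-28)*(-161) = -45*(-1/28)*(-161) = (45/28)*(-161) = -1035/4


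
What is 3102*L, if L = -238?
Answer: -738276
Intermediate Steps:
3102*L = 3102*(-238) = -738276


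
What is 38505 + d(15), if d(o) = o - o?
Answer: 38505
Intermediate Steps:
d(o) = 0
38505 + d(15) = 38505 + 0 = 38505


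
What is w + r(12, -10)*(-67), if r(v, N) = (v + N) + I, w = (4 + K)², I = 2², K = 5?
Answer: -321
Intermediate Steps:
I = 4
w = 81 (w = (4 + 5)² = 9² = 81)
r(v, N) = 4 + N + v (r(v, N) = (v + N) + 4 = (N + v) + 4 = 4 + N + v)
w + r(12, -10)*(-67) = 81 + (4 - 10 + 12)*(-67) = 81 + 6*(-67) = 81 - 402 = -321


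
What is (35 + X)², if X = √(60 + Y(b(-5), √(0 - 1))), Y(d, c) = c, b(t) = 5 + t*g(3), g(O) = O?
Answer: (35 + √(60 + I))² ≈ 1827.2 + 5.518*I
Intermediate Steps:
b(t) = 5 + 3*t (b(t) = 5 + t*3 = 5 + 3*t)
X = √(60 + I) (X = √(60 + √(0 - 1)) = √(60 + √(-1)) = √(60 + I) ≈ 7.7462 + 0.06455*I)
(35 + X)² = (35 + √(60 + I))²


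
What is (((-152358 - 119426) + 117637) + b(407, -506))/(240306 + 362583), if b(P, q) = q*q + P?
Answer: 5384/31731 ≈ 0.16968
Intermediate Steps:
b(P, q) = P + q² (b(P, q) = q² + P = P + q²)
(((-152358 - 119426) + 117637) + b(407, -506))/(240306 + 362583) = (((-152358 - 119426) + 117637) + (407 + (-506)²))/(240306 + 362583) = ((-271784 + 117637) + (407 + 256036))/602889 = (-154147 + 256443)*(1/602889) = 102296*(1/602889) = 5384/31731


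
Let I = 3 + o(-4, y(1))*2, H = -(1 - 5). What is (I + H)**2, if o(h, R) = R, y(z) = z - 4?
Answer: 1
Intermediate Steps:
y(z) = -4 + z
H = 4 (H = -1*(-4) = 4)
I = -3 (I = 3 + (-4 + 1)*2 = 3 - 3*2 = 3 - 6 = -3)
(I + H)**2 = (-3 + 4)**2 = 1**2 = 1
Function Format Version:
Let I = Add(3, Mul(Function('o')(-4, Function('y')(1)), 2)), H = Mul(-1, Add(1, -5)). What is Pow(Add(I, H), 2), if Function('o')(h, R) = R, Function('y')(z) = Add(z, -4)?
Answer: 1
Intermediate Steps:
Function('y')(z) = Add(-4, z)
H = 4 (H = Mul(-1, -4) = 4)
I = -3 (I = Add(3, Mul(Add(-4, 1), 2)) = Add(3, Mul(-3, 2)) = Add(3, -6) = -3)
Pow(Add(I, H), 2) = Pow(Add(-3, 4), 2) = Pow(1, 2) = 1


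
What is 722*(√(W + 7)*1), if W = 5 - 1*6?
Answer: 722*√6 ≈ 1768.5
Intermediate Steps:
W = -1 (W = 5 - 6 = -1)
722*(√(W + 7)*1) = 722*(√(-1 + 7)*1) = 722*(√6*1) = 722*√6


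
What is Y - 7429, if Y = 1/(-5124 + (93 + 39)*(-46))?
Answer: -83175085/11196 ≈ -7429.0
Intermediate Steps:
Y = -1/11196 (Y = 1/(-5124 + 132*(-46)) = 1/(-5124 - 6072) = 1/(-11196) = -1/11196 ≈ -8.9318e-5)
Y - 7429 = -1/11196 - 7429 = -83175085/11196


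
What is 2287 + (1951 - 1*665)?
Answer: 3573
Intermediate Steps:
2287 + (1951 - 1*665) = 2287 + (1951 - 665) = 2287 + 1286 = 3573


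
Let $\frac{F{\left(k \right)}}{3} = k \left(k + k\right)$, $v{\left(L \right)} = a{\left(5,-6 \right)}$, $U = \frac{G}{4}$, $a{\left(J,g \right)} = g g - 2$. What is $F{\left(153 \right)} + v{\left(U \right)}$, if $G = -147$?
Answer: $140488$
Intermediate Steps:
$a{\left(J,g \right)} = -2 + g^{2}$ ($a{\left(J,g \right)} = g^{2} - 2 = -2 + g^{2}$)
$U = - \frac{147}{4} \approx -36.75$
$v{\left(L \right)} = 34$ ($v{\left(L \right)} = -2 + \left(-6\right)^{2} = -2 + 36 = 34$)
$F{\left(k \right)} = 6 k^{2}$ ($F{\left(k \right)} = 3 k \left(k + k\right) = 3 k 2 k = 3 \cdot 2 k^{2} = 6 k^{2}$)
$F{\left(153 \right)} + v{\left(U \right)} = 6 \cdot 153^{2} + 34 = 6 \cdot 23409 + 34 = 140454 + 34 = 140488$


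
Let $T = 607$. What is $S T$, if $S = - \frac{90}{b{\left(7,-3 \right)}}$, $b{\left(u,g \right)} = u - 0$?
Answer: $- \frac{54630}{7} \approx -7804.3$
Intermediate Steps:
$b{\left(u,g \right)} = u$ ($b{\left(u,g \right)} = u + 0 = u$)
$S = - \frac{90}{7} \approx -12.857$
$S T = \left(- \frac{90}{7}\right) 607 = - \frac{54630}{7}$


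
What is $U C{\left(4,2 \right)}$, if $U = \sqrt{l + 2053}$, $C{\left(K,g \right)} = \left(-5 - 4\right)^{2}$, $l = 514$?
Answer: $81 \sqrt{2567} \approx 4103.9$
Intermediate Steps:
$C{\left(K,g \right)} = 81$ ($C{\left(K,g \right)} = \left(-9\right)^{2} = 81$)
$U = \sqrt{2567}$ ($U = \sqrt{514 + 2053} = \sqrt{2567} \approx 50.666$)
$U C{\left(4,2 \right)} = \sqrt{2567} \cdot 81 = 81 \sqrt{2567}$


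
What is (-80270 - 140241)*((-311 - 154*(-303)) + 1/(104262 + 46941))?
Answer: -1545431553519794/151203 ≈ -1.0221e+10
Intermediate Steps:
(-80270 - 140241)*((-311 - 154*(-303)) + 1/(104262 + 46941)) = -220511*((-311 + 46662) + 1/151203) = -220511*(46351 + 1/151203) = -220511*7008410254/151203 = -1545431553519794/151203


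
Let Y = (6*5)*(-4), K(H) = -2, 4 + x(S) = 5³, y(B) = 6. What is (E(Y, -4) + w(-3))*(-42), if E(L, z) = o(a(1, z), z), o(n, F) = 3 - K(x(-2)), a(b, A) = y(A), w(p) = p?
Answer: -84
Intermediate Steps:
x(S) = 121 (x(S) = -4 + 5³ = -4 + 125 = 121)
a(b, A) = 6
Y = -120 (Y = 30*(-4) = -120)
o(n, F) = 5 (o(n, F) = 3 - 1*(-2) = 3 + 2 = 5)
E(L, z) = 5
(E(Y, -4) + w(-3))*(-42) = (5 - 3)*(-42) = 2*(-42) = -84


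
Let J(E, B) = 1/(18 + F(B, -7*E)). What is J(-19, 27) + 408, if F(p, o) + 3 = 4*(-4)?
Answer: 407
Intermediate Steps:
F(p, o) = -19 (F(p, o) = -3 + 4*(-4) = -3 - 16 = -19)
J(E, B) = -1 (J(E, B) = 1/(18 - 19) = 1/(-1) = -1)
J(-19, 27) + 408 = -1 + 408 = 407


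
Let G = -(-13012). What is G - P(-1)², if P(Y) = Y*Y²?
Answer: 13011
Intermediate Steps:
G = 13012 (G = -3253*(-4) = 13012)
P(Y) = Y³
G - P(-1)² = 13012 - ((-1)³)² = 13012 - 1*(-1)² = 13012 - 1*1 = 13012 - 1 = 13011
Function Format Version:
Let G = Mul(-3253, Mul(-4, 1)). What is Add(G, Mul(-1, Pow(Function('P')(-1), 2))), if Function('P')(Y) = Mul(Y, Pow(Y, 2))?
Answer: 13011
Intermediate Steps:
G = 13012 (G = Mul(-3253, -4) = 13012)
Function('P')(Y) = Pow(Y, 3)
Add(G, Mul(-1, Pow(Function('P')(-1), 2))) = Add(13012, Mul(-1, Pow(Pow(-1, 3), 2))) = Add(13012, Mul(-1, Pow(-1, 2))) = Add(13012, Mul(-1, 1)) = Add(13012, -1) = 13011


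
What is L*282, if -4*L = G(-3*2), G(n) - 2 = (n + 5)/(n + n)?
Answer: -1175/8 ≈ -146.88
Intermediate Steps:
G(n) = 2 + (5 + n)/(2*n) (G(n) = 2 + (n + 5)/(n + n) = 2 + (5 + n)/((2*n)) = 2 + (5 + n)*(1/(2*n)) = 2 + (5 + n)/(2*n))
L = -25/48 (L = -5*(1 - 3*2)/(8*((-3*2))) = -5*(1 - 6)/(8*(-6)) = -5*(-1)*(-5)/(8*6) = -1/4*25/12 = -25/48 ≈ -0.52083)
L*282 = -25/48*282 = -1175/8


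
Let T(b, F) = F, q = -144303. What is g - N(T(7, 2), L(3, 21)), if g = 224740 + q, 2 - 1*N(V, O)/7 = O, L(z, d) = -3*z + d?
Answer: 80507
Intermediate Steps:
L(z, d) = d - 3*z
N(V, O) = 14 - 7*O
g = 80437 (g = 224740 - 144303 = 80437)
g - N(T(7, 2), L(3, 21)) = 80437 - (14 - 7*(21 - 3*3)) = 80437 - (14 - 7*(21 - 9)) = 80437 - (14 - 7*12) = 80437 - (14 - 84) = 80437 - 1*(-70) = 80437 + 70 = 80507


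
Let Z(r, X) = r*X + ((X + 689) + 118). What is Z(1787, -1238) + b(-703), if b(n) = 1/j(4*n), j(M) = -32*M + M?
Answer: -192888709763/87172 ≈ -2.2127e+6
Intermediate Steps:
j(M) = -31*M
b(n) = -1/(124*n) (b(n) = 1/(-124*n) = -1/(124*n))
Z(r, X) = 807 + X + X*r (Z(r, X) = X*r + ((689 + X) + 118) = X*r + (807 + X) = 807 + X + X*r)
Z(1787, -1238) + b(-703) = (807 - 1238 - 1238*1787) - 1/124/(-703) = (807 - 1238 - 2212306) - 1/124*(-1/703) = -2212737 + 1/87172 = -192888709763/87172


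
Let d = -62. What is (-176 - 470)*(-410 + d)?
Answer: 304912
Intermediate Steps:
(-176 - 470)*(-410 + d) = (-176 - 470)*(-410 - 62) = -646*(-472) = 304912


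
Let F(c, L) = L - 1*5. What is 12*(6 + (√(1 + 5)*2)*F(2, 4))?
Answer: 72 - 24*√6 ≈ 13.212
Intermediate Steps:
F(c, L) = -5 + L (F(c, L) = L - 5 = -5 + L)
12*(6 + (√(1 + 5)*2)*F(2, 4)) = 12*(6 + (√(1 + 5)*2)*(-5 + 4)) = 12*(6 + (√6*2)*(-1)) = 12*(6 + (2*√6)*(-1)) = 12*(6 - 2*√6) = 72 - 24*√6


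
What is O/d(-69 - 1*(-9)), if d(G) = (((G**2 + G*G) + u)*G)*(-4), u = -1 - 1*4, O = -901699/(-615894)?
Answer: 901699/1063525759200 ≈ 8.4784e-7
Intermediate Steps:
O = 901699/615894 (O = -901699*(-1/615894) = 901699/615894 ≈ 1.4640)
u = -5 (u = -1 - 4 = -5)
d(G) = -4*G*(-5 + 2*G**2) (d(G) = (((G**2 + G*G) - 5)*G)*(-4) = (((G**2 + G**2) - 5)*G)*(-4) = ((2*G**2 - 5)*G)*(-4) = ((-5 + 2*G**2)*G)*(-4) = (G*(-5 + 2*G**2))*(-4) = -4*G*(-5 + 2*G**2))
O/d(-69 - 1*(-9)) = 901699/(615894*(-8*(-69 - 1*(-9))**3 + 20*(-69 - 1*(-9)))) = 901699/(615894*(-8*(-69 + 9)**3 + 20*(-69 + 9))) = 901699/(615894*(-8*(-60)**3 + 20*(-60))) = 901699/(615894*(-8*(-216000) - 1200)) = 901699/(615894*(1728000 - 1200)) = (901699/615894)/1726800 = (901699/615894)*(1/1726800) = 901699/1063525759200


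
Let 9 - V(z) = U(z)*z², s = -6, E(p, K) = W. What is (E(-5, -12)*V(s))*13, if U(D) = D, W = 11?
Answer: 32175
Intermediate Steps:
E(p, K) = 11
V(z) = 9 - z³ (V(z) = 9 - z*z² = 9 - z³)
(E(-5, -12)*V(s))*13 = (11*(9 - 1*(-6)³))*13 = (11*(9 - 1*(-216)))*13 = (11*(9 + 216))*13 = (11*225)*13 = 2475*13 = 32175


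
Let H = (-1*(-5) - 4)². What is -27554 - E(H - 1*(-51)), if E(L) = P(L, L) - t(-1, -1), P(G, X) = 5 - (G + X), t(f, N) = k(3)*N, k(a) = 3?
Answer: -27458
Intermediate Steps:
t(f, N) = 3*N
H = 1 (H = (5 - 4)² = 1² = 1)
P(G, X) = 5 - G - X (P(G, X) = 5 + (-G - X) = 5 - G - X)
E(L) = 8 - 2*L (E(L) = (5 - L - L) - 3*(-1) = (5 - 2*L) - 1*(-3) = (5 - 2*L) + 3 = 8 - 2*L)
-27554 - E(H - 1*(-51)) = -27554 - (8 - 2*(1 - 1*(-51))) = -27554 - (8 - 2*(1 + 51)) = -27554 - (8 - 2*52) = -27554 - (8 - 104) = -27554 - 1*(-96) = -27554 + 96 = -27458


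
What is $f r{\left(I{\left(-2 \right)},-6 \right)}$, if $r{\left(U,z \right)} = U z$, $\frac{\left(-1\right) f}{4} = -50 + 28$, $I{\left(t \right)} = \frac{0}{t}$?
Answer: $0$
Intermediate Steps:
$I{\left(t \right)} = 0$
$f = 88$ ($f = - 4 \left(-50 + 28\right) = \left(-4\right) \left(-22\right) = 88$)
$f r{\left(I{\left(-2 \right)},-6 \right)} = 88 \cdot 0 \left(-6\right) = 88 \cdot 0 = 0$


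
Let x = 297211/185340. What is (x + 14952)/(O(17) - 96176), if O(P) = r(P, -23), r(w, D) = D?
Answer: -2771500891/17829522660 ≈ -0.15544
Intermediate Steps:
O(P) = -23
x = 297211/185340 (x = 297211*(1/185340) = 297211/185340 ≈ 1.6036)
(x + 14952)/(O(17) - 96176) = (297211/185340 + 14952)/(-23 - 96176) = (2771500891/185340)/(-96199) = (2771500891/185340)*(-1/96199) = -2771500891/17829522660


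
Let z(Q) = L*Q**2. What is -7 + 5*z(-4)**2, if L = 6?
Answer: 46073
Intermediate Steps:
z(Q) = 6*Q**2
-7 + 5*z(-4)**2 = -7 + 5*(6*(-4)**2)**2 = -7 + 5*(6*16)**2 = -7 + 5*96**2 = -7 + 5*9216 = -7 + 46080 = 46073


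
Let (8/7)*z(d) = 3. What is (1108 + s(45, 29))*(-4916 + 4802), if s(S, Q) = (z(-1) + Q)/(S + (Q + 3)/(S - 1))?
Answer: -254298375/2012 ≈ -1.2639e+5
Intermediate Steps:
z(d) = 21/8 (z(d) = (7/8)*3 = 21/8)
s(S, Q) = (21/8 + Q)/(S + (3 + Q)/(-1 + S)) (s(S, Q) = (21/8 + Q)/(S + (Q + 3)/(S - 1)) = (21/8 + Q)/(S + (3 + Q)/(-1 + S)))
(1108 + s(45, 29))*(-4916 + 4802) = (1108 + (-21/8 - 1*29 + (21/8)*45 + 29*45)/(3 + 29 + 45² - 1*45))*(-4916 + 4802) = (1108 + (-21/8 - 29 + 945/8 + 1305)/(3 + 29 + 2025 - 45))*(-114) = (1108 + (2783/2)/2012)*(-114) = (1108 + (1/2012)*(2783/2))*(-114) = (1108 + 2783/4024)*(-114) = (4461375/4024)*(-114) = -254298375/2012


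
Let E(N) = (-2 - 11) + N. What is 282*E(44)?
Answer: 8742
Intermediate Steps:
E(N) = -13 + N
282*E(44) = 282*(-13 + 44) = 282*31 = 8742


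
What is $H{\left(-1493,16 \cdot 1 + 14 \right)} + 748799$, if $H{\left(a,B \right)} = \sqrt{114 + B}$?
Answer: $748811$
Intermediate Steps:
$H{\left(-1493,16 \cdot 1 + 14 \right)} + 748799 = \sqrt{114 + \left(16 \cdot 1 + 14\right)} + 748799 = \sqrt{114 + \left(16 + 14\right)} + 748799 = \sqrt{114 + 30} + 748799 = \sqrt{144} + 748799 = 12 + 748799 = 748811$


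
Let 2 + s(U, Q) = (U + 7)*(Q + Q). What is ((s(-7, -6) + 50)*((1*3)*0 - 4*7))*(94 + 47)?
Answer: -189504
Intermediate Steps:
s(U, Q) = -2 + 2*Q*(7 + U) (s(U, Q) = -2 + (U + 7)*(Q + Q) = -2 + (7 + U)*(2*Q) = -2 + 2*Q*(7 + U))
((s(-7, -6) + 50)*((1*3)*0 - 4*7))*(94 + 47) = (((-2 + 14*(-6) + 2*(-6)*(-7)) + 50)*((1*3)*0 - 4*7))*(94 + 47) = (((-2 - 84 + 84) + 50)*(3*0 - 28))*141 = ((-2 + 50)*(0 - 28))*141 = (48*(-28))*141 = -1344*141 = -189504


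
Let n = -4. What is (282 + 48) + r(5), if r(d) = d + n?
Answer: 331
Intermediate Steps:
r(d) = -4 + d (r(d) = d - 4 = -4 + d)
(282 + 48) + r(5) = (282 + 48) + (-4 + 5) = 330 + 1 = 331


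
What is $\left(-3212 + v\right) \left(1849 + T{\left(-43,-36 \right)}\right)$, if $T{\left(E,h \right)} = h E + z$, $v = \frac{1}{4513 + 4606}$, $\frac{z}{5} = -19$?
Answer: $- \frac{96716329554}{9119} \approx -1.0606 \cdot 10^{7}$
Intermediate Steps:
$z = -95$ ($z = 5 \left(-19\right) = -95$)
$v = \frac{1}{9119} \approx 0.00010966$
$T{\left(E,h \right)} = -95 + E h$ ($T{\left(E,h \right)} = h E - 95 = E h - 95 = -95 + E h$)
$\left(-3212 + v\right) \left(1849 + T{\left(-43,-36 \right)}\right) = \left(-3212 + \frac{1}{9119}\right) \left(1849 - -1453\right) = - \frac{29290227 \left(1849 + \left(-95 + 1548\right)\right)}{9119} = - \frac{29290227 \left(1849 + 1453\right)}{9119} = \left(- \frac{29290227}{9119}\right) 3302 = - \frac{96716329554}{9119}$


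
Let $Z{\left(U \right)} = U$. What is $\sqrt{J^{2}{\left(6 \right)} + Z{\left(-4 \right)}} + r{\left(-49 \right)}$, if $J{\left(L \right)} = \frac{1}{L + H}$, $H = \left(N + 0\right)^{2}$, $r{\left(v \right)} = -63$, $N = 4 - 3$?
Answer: $-63 + \frac{i \sqrt{195}}{7} \approx -63.0 + 1.9949 i$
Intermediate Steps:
$N = 1$ ($N = 4 - 3 = 1$)
$H = 1$ ($H = \left(1 + 0\right)^{2} = 1^{2} = 1$)
$J{\left(L \right)} = \frac{1}{1 + L}$ ($J{\left(L \right)} = \frac{1}{L + 1} = \frac{1}{1 + L}$)
$\sqrt{J^{2}{\left(6 \right)} + Z{\left(-4 \right)}} + r{\left(-49 \right)} = \sqrt{\left(\frac{1}{1 + 6}\right)^{2} - 4} - 63 = \sqrt{\left(\frac{1}{7}\right)^{2} - 4} - 63 = \sqrt{\frac{1}{49} - 4} - 63 = \sqrt{- \frac{195}{49}} - 63 = \frac{i \sqrt{195}}{7} - 63 = -63 + \frac{i \sqrt{195}}{7}$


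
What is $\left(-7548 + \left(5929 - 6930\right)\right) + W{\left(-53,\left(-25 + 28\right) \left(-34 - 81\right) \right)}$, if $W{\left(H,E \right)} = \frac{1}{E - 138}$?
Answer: $- \frac{4129168}{483} \approx -8549.0$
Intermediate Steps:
$W{\left(H,E \right)} = \frac{1}{-138 + E}$
$\left(-7548 + \left(5929 - 6930\right)\right) + W{\left(-53,\left(-25 + 28\right) \left(-34 - 81\right) \right)} = \left(-7548 + \left(5929 - 6930\right)\right) + \frac{1}{-138 + \left(-25 + 28\right) \left(-34 - 81\right)} = \left(-7548 + \left(5929 - 6930\right)\right) + \frac{1}{-138 + 3 \left(-115\right)} = \left(-7548 - 1001\right) + \frac{1}{-138 - 345} = -8549 + \frac{1}{-483} = -8549 - \frac{1}{483} = - \frac{4129168}{483}$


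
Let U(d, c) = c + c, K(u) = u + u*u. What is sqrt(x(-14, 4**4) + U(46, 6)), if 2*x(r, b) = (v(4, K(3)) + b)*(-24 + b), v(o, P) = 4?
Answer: 2*sqrt(7543) ≈ 173.70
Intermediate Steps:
K(u) = u + u**2
x(r, b) = (-24 + b)*(4 + b)/2 (x(r, b) = ((4 + b)*(-24 + b))/2 = ((-24 + b)*(4 + b))/2 = (-24 + b)*(4 + b)/2)
U(d, c) = 2*c
sqrt(x(-14, 4**4) + U(46, 6)) = sqrt((-48 + (4**4)**2/2 - 10*4**4) + 2*6) = sqrt((-48 + (1/2)*256**2 - 10*256) + 12) = sqrt((-48 + (1/2)*65536 - 2560) + 12) = sqrt((-48 + 32768 - 2560) + 12) = sqrt(30160 + 12) = sqrt(30172) = 2*sqrt(7543)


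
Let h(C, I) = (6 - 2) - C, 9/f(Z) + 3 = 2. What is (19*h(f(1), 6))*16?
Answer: 3952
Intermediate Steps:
f(Z) = -9 (f(Z) = 9/(-3 + 2) = 9/(-1) = 9*(-1) = -9)
h(C, I) = 4 - C
(19*h(f(1), 6))*16 = (19*(4 - 1*(-9)))*16 = (19*(4 + 9))*16 = (19*13)*16 = 247*16 = 3952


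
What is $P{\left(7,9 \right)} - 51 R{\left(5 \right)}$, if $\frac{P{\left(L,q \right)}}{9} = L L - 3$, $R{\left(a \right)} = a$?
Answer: $159$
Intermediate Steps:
$P{\left(L,q \right)} = -27 + 9 L^{2}$ ($P{\left(L,q \right)} = 9 \left(L L - 3\right) = 9 \left(L^{2} - 3\right) = 9 \left(-3 + L^{2}\right) = -27 + 9 L^{2}$)
$P{\left(7,9 \right)} - 51 R{\left(5 \right)} = \left(-27 + 9 \cdot 7^{2}\right) - 255 = \left(-27 + 9 \cdot 49\right) - 255 = \left(-27 + 441\right) - 255 = 414 - 255 = 159$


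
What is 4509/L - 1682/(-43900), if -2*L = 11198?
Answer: -94263791/122898050 ≈ -0.76701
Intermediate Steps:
L = -5599 (L = -½*11198 = -5599)
4509/L - 1682/(-43900) = 4509/(-5599) - 1682/(-43900) = 4509*(-1/5599) - 1682*(-1/43900) = -4509/5599 + 841/21950 = -94263791/122898050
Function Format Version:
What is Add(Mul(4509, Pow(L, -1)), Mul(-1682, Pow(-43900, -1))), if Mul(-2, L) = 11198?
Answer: Rational(-94263791, 122898050) ≈ -0.76701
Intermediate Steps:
L = -5599 (L = Mul(Rational(-1, 2), 11198) = -5599)
Add(Mul(4509, Pow(L, -1)), Mul(-1682, Pow(-43900, -1))) = Add(Mul(4509, Pow(-5599, -1)), Mul(-1682, Pow(-43900, -1))) = Add(Mul(4509, Rational(-1, 5599)), Mul(-1682, Rational(-1, 43900))) = Add(Rational(-4509, 5599), Rational(841, 21950)) = Rational(-94263791, 122898050)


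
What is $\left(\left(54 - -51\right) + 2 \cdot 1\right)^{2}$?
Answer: $11449$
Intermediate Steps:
$\left(\left(54 - -51\right) + 2 \cdot 1\right)^{2} = \left(\left(54 + 51\right) + 2\right)^{2} = \left(105 + 2\right)^{2} = 107^{2} = 11449$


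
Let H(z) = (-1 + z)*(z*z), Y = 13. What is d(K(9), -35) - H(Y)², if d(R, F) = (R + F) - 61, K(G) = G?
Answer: -4112871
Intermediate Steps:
H(z) = z²*(-1 + z) (H(z) = (-1 + z)*z² = z²*(-1 + z))
d(R, F) = -61 + F + R (d(R, F) = (F + R) - 61 = -61 + F + R)
d(K(9), -35) - H(Y)² = (-61 - 35 + 9) - (13²*(-1 + 13))² = -87 - (169*12)² = -87 - 1*2028² = -87 - 1*4112784 = -87 - 4112784 = -4112871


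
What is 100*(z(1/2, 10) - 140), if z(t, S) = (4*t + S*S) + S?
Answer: -2800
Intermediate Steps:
z(t, S) = S + S² + 4*t (z(t, S) = (4*t + S²) + S = (S² + 4*t) + S = S + S² + 4*t)
100*(z(1/2, 10) - 140) = 100*((10 + 10² + 4/2) - 140) = 100*((10 + 100 + 4*(½)) - 140) = 100*((10 + 100 + 2) - 140) = 100*(112 - 140) = 100*(-28) = -2800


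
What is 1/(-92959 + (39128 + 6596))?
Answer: -1/47235 ≈ -2.1171e-5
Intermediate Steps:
1/(-92959 + (39128 + 6596)) = 1/(-92959 + 45724) = 1/(-47235) = -1/47235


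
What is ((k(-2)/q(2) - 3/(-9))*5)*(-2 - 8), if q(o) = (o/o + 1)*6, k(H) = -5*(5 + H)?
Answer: 275/6 ≈ 45.833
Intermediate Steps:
k(H) = -25 - 5*H
q(o) = 12 (q(o) = (1 + 1)*6 = 2*6 = 12)
((k(-2)/q(2) - 3/(-9))*5)*(-2 - 8) = (((-25 - 5*(-2))/12 - 3/(-9))*5)*(-2 - 8) = (((-25 + 10)*(1/12) - 3*(-⅑))*5)*(-10) = ((-15*1/12 + ⅓)*5)*(-10) = ((-5/4 + ⅓)*5)*(-10) = -11/12*5*(-10) = -55/12*(-10) = 275/6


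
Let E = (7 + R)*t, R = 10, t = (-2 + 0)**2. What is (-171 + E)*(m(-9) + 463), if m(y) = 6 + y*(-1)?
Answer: -49234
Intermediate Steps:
t = 4 (t = (-2)**2 = 4)
m(y) = 6 - y
E = 68 (E = (7 + 10)*4 = 17*4 = 68)
(-171 + E)*(m(-9) + 463) = (-171 + 68)*((6 - 1*(-9)) + 463) = -103*((6 + 9) + 463) = -103*(15 + 463) = -103*478 = -49234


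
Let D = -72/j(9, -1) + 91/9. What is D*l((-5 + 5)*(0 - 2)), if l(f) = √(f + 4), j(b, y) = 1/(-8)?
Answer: 10550/9 ≈ 1172.2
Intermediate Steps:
j(b, y) = -⅛
l(f) = √(4 + f)
D = 5275/9 (D = -72/(-⅛) + 91/9 = -72*(-8) + 91*(⅑) = 576 + 91/9 = 5275/9 ≈ 586.11)
D*l((-5 + 5)*(0 - 2)) = 5275*√(4 + (-5 + 5)*(0 - 2))/9 = 5275*√(4 + 0*(-2))/9 = 5275*√(4 + 0)/9 = 5275*√4/9 = (5275/9)*2 = 10550/9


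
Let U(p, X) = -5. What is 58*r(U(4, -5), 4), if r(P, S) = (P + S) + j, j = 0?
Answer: -58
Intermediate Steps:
r(P, S) = P + S (r(P, S) = (P + S) + 0 = P + S)
58*r(U(4, -5), 4) = 58*(-5 + 4) = 58*(-1) = -58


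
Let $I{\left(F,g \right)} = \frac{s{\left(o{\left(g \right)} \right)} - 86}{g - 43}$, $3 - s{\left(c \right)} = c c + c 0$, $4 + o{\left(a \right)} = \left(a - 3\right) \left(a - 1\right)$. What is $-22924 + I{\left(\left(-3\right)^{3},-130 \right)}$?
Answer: $\frac{299455792}{173} \approx 1.731 \cdot 10^{6}$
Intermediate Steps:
$o{\left(a \right)} = -4 + \left(-1 + a\right) \left(-3 + a\right)$ ($o{\left(a \right)} = -4 + \left(a - 3\right) \left(a - 1\right) = -4 + \left(-3 + a\right) \left(-1 + a\right) = -4 + \left(-1 + a\right) \left(-3 + a\right)$)
$s{\left(c \right)} = 3 - c^{2}$ ($s{\left(c \right)} = 3 - \left(c c + c 0\right) = 3 - \left(c^{2} + 0\right) = 3 - c^{2}$)
$I{\left(F,g \right)} = \frac{-83 - \left(-1 + g^{2} - 4 g\right)^{2}}{-43 + g}$ ($I{\left(F,g \right)} = \frac{\left(3 - \left(-1 + g^{2} - 4 g\right)^{2}\right) - 86}{g - 43} = \frac{-83 - \left(-1 + g^{2} - 4 g\right)^{2}}{-43 + g}$)
$-22924 + I{\left(\left(-3\right)^{3},-130 \right)} = -22924 + \frac{-83 - \left(1 - \left(-130\right)^{2} + 4 \left(-130\right)\right)^{2}}{-43 - 130} = -22924 + \frac{-83 - \left(1 - 16900 - 520\right)^{2}}{-173} = -22924 - \frac{-83 - \left(1 - 16900 - 520\right)^{2}}{173} = -22924 - \frac{-83 - \left(-17419\right)^{2}}{173} = -22924 - \frac{-83 - 303421561}{173} = -22924 - - \frac{303421644}{173} = -22924 + \frac{303421644}{173} = \frac{299455792}{173}$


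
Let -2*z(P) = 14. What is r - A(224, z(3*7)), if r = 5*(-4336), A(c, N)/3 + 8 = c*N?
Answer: -16952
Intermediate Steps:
z(P) = -7 (z(P) = -1/2*14 = -7)
A(c, N) = -24 + 3*N*c (A(c, N) = -24 + 3*(c*N) = -24 + 3*(N*c) = -24 + 3*N*c)
r = -21680
r - A(224, z(3*7)) = -21680 - (-24 + 3*(-7)*224) = -21680 - (-24 - 4704) = -21680 - 1*(-4728) = -21680 + 4728 = -16952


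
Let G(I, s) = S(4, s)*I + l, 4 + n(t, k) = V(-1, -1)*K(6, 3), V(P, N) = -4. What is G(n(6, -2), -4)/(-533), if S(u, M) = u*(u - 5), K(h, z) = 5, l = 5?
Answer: -101/533 ≈ -0.18949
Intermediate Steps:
S(u, M) = u*(-5 + u)
n(t, k) = -24 (n(t, k) = -4 - 4*5 = -4 - 20 = -24)
G(I, s) = 5 - 4*I (G(I, s) = (4*(-5 + 4))*I + 5 = (4*(-1))*I + 5 = -4*I + 5 = 5 - 4*I)
G(n(6, -2), -4)/(-533) = (5 - 4*(-24))/(-533) = (5 + 96)*(-1/533) = 101*(-1/533) = -101/533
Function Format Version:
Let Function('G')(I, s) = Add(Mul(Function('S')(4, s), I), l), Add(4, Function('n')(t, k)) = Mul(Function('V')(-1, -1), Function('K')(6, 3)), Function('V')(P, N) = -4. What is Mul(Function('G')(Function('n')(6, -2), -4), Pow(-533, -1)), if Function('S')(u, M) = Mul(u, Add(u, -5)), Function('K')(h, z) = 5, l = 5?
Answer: Rational(-101, 533) ≈ -0.18949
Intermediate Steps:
Function('S')(u, M) = Mul(u, Add(-5, u))
Function('n')(t, k) = -24 (Function('n')(t, k) = Add(-4, Mul(-4, 5)) = Add(-4, -20) = -24)
Function('G')(I, s) = Add(5, Mul(-4, I)) (Function('G')(I, s) = Add(Mul(Mul(4, Add(-5, 4)), I), 5) = Add(Mul(Mul(4, -1), I), 5) = Add(Mul(-4, I), 5) = Add(5, Mul(-4, I)))
Mul(Function('G')(Function('n')(6, -2), -4), Pow(-533, -1)) = Mul(Add(5, Mul(-4, -24)), Pow(-533, -1)) = Mul(Add(5, 96), Rational(-1, 533)) = Mul(101, Rational(-1, 533)) = Rational(-101, 533)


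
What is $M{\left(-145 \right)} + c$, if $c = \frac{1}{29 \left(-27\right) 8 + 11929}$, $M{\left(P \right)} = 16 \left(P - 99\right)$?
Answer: $- \frac{22116159}{5665} \approx -3904.0$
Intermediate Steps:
$M{\left(P \right)} = -1584 + 16 P$ ($M{\left(P \right)} = 16 \left(-99 + P\right) = -1584 + 16 P$)
$c = \frac{1}{5665}$ ($c = \frac{1}{\left(-783\right) 8 + 11929} = \frac{1}{-6264 + 11929} = \frac{1}{5665} \approx 0.00017652$)
$M{\left(-145 \right)} + c = \left(-1584 + 16 \left(-145\right)\right) + \frac{1}{5665} = \left(-1584 - 2320\right) + \frac{1}{5665} = -3904 + \frac{1}{5665} = - \frac{22116159}{5665}$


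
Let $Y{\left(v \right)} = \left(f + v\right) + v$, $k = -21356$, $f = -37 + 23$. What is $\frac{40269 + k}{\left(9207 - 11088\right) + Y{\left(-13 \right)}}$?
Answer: $- \frac{18913}{1921} \approx -9.8454$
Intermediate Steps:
$f = -14$
$Y{\left(v \right)} = -14 + 2 v$ ($Y{\left(v \right)} = \left(-14 + v\right) + v = -14 + 2 v$)
$\frac{40269 + k}{\left(9207 - 11088\right) + Y{\left(-13 \right)}} = \frac{40269 - 21356}{\left(9207 - 11088\right) + \left(-14 + 2 \left(-13\right)\right)} = \frac{18913}{\left(9207 - 11088\right) - 40} = \frac{18913}{-1881 - 40} = \frac{18913}{-1921} = 18913 \left(- \frac{1}{1921}\right) = - \frac{18913}{1921}$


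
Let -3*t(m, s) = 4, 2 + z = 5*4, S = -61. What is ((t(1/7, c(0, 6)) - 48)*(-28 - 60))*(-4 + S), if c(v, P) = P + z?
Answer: -846560/3 ≈ -2.8219e+5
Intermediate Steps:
z = 18 (z = -2 + 5*4 = -2 + 20 = 18)
c(v, P) = 18 + P (c(v, P) = P + 18 = 18 + P)
t(m, s) = -4/3 (t(m, s) = -1/3*4 = -4/3)
((t(1/7, c(0, 6)) - 48)*(-28 - 60))*(-4 + S) = ((-4/3 - 48)*(-28 - 60))*(-4 - 61) = -148/3*(-88)*(-65) = (13024/3)*(-65) = -846560/3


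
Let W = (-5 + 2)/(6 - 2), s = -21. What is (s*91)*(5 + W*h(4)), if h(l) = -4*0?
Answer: -9555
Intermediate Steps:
h(l) = 0
W = -¾ (W = -3/4 = -3*¼ = -¾ ≈ -0.75000)
(s*91)*(5 + W*h(4)) = (-21*91)*(5 - ¾*0) = -1911*(5 + 0) = -1911*5 = -9555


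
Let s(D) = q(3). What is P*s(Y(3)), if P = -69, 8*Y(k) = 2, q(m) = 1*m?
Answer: -207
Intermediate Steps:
q(m) = m
Y(k) = ¼ (Y(k) = (⅛)*2 = ¼)
s(D) = 3
P*s(Y(3)) = -69*3 = -207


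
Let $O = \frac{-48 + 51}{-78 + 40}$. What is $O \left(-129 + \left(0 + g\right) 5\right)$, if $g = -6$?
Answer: $\frac{477}{38} \approx 12.553$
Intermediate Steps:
$O = - \frac{3}{38}$ ($O = \frac{3}{-38} = 3 \left(- \frac{1}{38}\right) = - \frac{3}{38} \approx -0.078947$)
$O \left(-129 + \left(0 + g\right) 5\right) = - \frac{3 \left(-129 + \left(0 - 6\right) 5\right)}{38} = - \frac{3 \left(-129 - 30\right)}{38} = \left(- \frac{3}{38}\right) \left(-159\right) = \frac{477}{38}$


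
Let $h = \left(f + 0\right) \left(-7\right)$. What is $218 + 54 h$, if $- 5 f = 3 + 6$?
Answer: $\frac{4492}{5} \approx 898.4$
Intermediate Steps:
$f = - \frac{9}{5}$ ($f = - \frac{3 + 6}{5} = \left(- \frac{1}{5}\right) 9 = - \frac{9}{5} \approx -1.8$)
$h = \frac{63}{5}$ ($h = \left(- \frac{9}{5} + 0\right) \left(-7\right) = \left(- \frac{9}{5}\right) \left(-7\right) = \frac{63}{5} \approx 12.6$)
$218 + 54 h = 218 + 54 \cdot \frac{63}{5} = 218 + \frac{3402}{5} = \frac{4492}{5}$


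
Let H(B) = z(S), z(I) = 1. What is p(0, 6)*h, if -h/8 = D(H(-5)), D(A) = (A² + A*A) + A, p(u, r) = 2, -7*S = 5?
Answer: -48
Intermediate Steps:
S = -5/7 (S = -⅐*5 = -5/7 ≈ -0.71429)
H(B) = 1
D(A) = A + 2*A² (D(A) = (A² + A²) + A = 2*A² + A = A + 2*A²)
h = -24 (h = -8*(1 + 2*1) = -8*(1 + 2) = -8*3 = -24)
p(0, 6)*h = 2*(-24) = -48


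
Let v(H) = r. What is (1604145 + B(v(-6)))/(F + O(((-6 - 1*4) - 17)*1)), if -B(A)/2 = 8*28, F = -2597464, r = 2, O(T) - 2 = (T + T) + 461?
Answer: -1603697/2597055 ≈ -0.61751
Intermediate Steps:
O(T) = 463 + 2*T (O(T) = 2 + ((T + T) + 461) = 2 + (2*T + 461) = 2 + (461 + 2*T) = 463 + 2*T)
v(H) = 2
B(A) = -448 (B(A) = -16*28 = -2*224 = -448)
(1604145 + B(v(-6)))/(F + O(((-6 - 1*4) - 17)*1)) = (1604145 - 448)/(-2597464 + (463 + 2*(((-6 - 1*4) - 17)*1))) = 1603697/(-2597464 + (463 + 2*(((-6 - 4) - 17)*1))) = 1603697/(-2597464 + (463 + 2*((-10 - 17)*1))) = 1603697/(-2597464 + (463 + 2*(-27*1))) = 1603697/(-2597464 + (463 + 2*(-27))) = 1603697/(-2597464 + (463 - 54)) = 1603697/(-2597464 + 409) = 1603697/(-2597055) = 1603697*(-1/2597055) = -1603697/2597055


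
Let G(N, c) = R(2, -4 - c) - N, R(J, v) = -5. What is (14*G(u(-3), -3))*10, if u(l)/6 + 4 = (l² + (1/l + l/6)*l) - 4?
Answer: -3640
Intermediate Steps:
u(l) = -48 + 6*l² + 6*l*(1/l + l/6) (u(l) = -24 + 6*((l² + (1/l + l/6)*l) - 4) = -24 + 6*((l² + l*(1/l + l/6)) - 4) = -24 + 6*(-4 + l² + l*(1/l + l/6)) = -24 + (-24 + 6*l² + 6*l*(1/l + l/6)) = -48 + 6*l² + 6*l*(1/l + l/6))
G(N, c) = -5 - N
(14*G(u(-3), -3))*10 = (14*(-5 - (-42 + 7*(-3)²)))*10 = (14*(-5 - (-42 + 7*9)))*10 = (14*(-5 - (-42 + 63)))*10 = (14*(-5 - 1*21))*10 = (14*(-5 - 21))*10 = (14*(-26))*10 = -364*10 = -3640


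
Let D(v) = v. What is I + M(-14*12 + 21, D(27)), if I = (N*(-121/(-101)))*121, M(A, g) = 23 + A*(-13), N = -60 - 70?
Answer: -1707996/101 ≈ -16911.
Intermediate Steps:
N = -130
M(A, g) = 23 - 13*A
I = -1903330/101 (I = -(-15730)/(-101)*121 = -(-15730)*(-1)/101*121 = -130*121/101*121 = -15730/101*121 = -1903330/101 ≈ -18845.)
I + M(-14*12 + 21, D(27)) = -1903330/101 + (23 - 13*(-14*12 + 21)) = -1903330/101 + (23 - 13*(-168 + 21)) = -1903330/101 + (23 - 13*(-147)) = -1903330/101 + (23 + 1911) = -1903330/101 + 1934 = -1707996/101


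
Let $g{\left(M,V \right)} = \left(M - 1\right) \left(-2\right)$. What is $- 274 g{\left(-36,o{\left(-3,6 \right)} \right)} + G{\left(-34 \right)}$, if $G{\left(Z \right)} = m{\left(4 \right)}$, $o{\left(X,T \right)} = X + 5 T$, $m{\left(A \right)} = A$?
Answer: $-20272$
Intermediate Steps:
$g{\left(M,V \right)} = 2 - 2 M$ ($g{\left(M,V \right)} = \left(-1 + M\right) \left(-2\right) = 2 - 2 M$)
$G{\left(Z \right)} = 4$
$- 274 g{\left(-36,o{\left(-3,6 \right)} \right)} + G{\left(-34 \right)} = - 274 \left(2 - -72\right) + 4 = - 274 \left(2 + 72\right) + 4 = \left(-274\right) 74 + 4 = -20276 + 4 = -20272$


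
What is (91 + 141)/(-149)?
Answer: -232/149 ≈ -1.5570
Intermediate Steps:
(91 + 141)/(-149) = 232*(-1/149) = -232/149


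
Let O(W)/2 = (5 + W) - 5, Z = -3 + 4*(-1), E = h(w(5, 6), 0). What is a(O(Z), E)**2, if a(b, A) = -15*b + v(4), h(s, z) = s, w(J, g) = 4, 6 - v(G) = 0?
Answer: 46656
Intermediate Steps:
v(G) = 6 (v(G) = 6 - 1*0 = 6 + 0 = 6)
E = 4
Z = -7 (Z = -3 - 4 = -7)
O(W) = 2*W (O(W) = 2*((5 + W) - 5) = 2*W)
a(b, A) = 6 - 15*b (a(b, A) = -15*b + 6 = 6 - 15*b)
a(O(Z), E)**2 = (6 - 30*(-7))**2 = (6 - 15*(-14))**2 = (6 + 210)**2 = 216**2 = 46656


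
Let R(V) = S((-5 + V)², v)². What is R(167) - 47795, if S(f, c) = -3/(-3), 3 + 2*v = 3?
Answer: -47794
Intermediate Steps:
v = 0 (v = -3/2 + (½)*3 = -3/2 + 3/2 = 0)
S(f, c) = 1 (S(f, c) = -3*(-⅓) = 1)
R(V) = 1 (R(V) = 1² = 1)
R(167) - 47795 = 1 - 47795 = -47794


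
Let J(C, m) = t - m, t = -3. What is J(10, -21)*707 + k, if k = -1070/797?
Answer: 10141552/797 ≈ 12725.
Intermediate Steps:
J(C, m) = -3 - m
k = -1070/797 (k = -1070*1/797 = -1070/797 ≈ -1.3425)
J(10, -21)*707 + k = (-3 - 1*(-21))*707 - 1070/797 = (-3 + 21)*707 - 1070/797 = 18*707 - 1070/797 = 12726 - 1070/797 = 10141552/797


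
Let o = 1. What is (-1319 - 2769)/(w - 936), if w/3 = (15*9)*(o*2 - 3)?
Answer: 4088/1341 ≈ 3.0485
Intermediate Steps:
w = -405 (w = 3*((15*9)*(1*2 - 3)) = 3*(135*(2 - 3)) = 3*(135*(-1)) = 3*(-135) = -405)
(-1319 - 2769)/(w - 936) = (-1319 - 2769)/(-405 - 936) = -4088/(-1341) = -4088*(-1/1341) = 4088/1341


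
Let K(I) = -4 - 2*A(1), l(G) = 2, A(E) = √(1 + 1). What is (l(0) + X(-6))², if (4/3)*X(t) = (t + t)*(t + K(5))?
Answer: 9112 + 3312*√2 ≈ 13796.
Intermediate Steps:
A(E) = √2
K(I) = -4 - 2*√2
X(t) = 3*t*(-4 + t - 2*√2)/2 (X(t) = 3*((t + t)*(t + (-4 - 2*√2)))/4 = 3*((2*t)*(-4 + t - 2*√2))/4 = 3*(2*t*(-4 + t - 2*√2))/4 = 3*t*(-4 + t - 2*√2)/2)
(l(0) + X(-6))² = (2 + (3/2)*(-6)*(-4 - 6 - 2*√2))² = (2 + (3/2)*(-6)*(-10 - 2*√2))² = (2 + (90 + 18*√2))² = (92 + 18*√2)²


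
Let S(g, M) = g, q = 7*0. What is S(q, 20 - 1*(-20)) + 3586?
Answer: 3586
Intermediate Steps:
q = 0
S(q, 20 - 1*(-20)) + 3586 = 0 + 3586 = 3586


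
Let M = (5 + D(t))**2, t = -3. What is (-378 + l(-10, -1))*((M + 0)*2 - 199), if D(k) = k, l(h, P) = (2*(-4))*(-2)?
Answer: 69142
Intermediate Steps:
l(h, P) = 16 (l(h, P) = -8*(-2) = 16)
M = 4 (M = (5 - 3)**2 = 2**2 = 4)
(-378 + l(-10, -1))*((M + 0)*2 - 199) = (-378 + 16)*((4 + 0)*2 - 199) = -362*(4*2 - 199) = -362*(8 - 199) = -362*(-191) = 69142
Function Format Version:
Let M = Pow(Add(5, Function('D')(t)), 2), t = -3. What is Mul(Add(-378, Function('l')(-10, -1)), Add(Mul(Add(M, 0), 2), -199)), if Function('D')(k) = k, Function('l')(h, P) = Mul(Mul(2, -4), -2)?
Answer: 69142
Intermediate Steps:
Function('l')(h, P) = 16 (Function('l')(h, P) = Mul(-8, -2) = 16)
M = 4 (M = Pow(Add(5, -3), 2) = Pow(2, 2) = 4)
Mul(Add(-378, Function('l')(-10, -1)), Add(Mul(Add(M, 0), 2), -199)) = Mul(Add(-378, 16), Add(Mul(Add(4, 0), 2), -199)) = Mul(-362, Add(Mul(4, 2), -199)) = Mul(-362, Add(8, -199)) = Mul(-362, -191) = 69142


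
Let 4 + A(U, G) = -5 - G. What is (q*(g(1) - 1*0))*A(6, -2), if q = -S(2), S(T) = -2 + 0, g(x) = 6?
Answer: -84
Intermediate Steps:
A(U, G) = -9 - G (A(U, G) = -4 + (-5 - G) = -9 - G)
S(T) = -2
q = 2 (q = -1*(-2) = 2)
(q*(g(1) - 1*0))*A(6, -2) = (2*(6 - 1*0))*(-9 - 1*(-2)) = (2*(6 + 0))*(-9 + 2) = (2*6)*(-7) = 12*(-7) = -84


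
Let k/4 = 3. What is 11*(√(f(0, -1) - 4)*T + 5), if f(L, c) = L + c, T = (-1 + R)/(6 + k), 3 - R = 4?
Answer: 55 - 11*I*√5/9 ≈ 55.0 - 2.733*I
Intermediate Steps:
k = 12 (k = 4*3 = 12)
R = -1 (R = 3 - 1*4 = 3 - 4 = -1)
T = -⅑ (T = (-1 - 1)/(6 + 12) = -2/18 = -2*1/18 = -⅑ ≈ -0.11111)
11*(√(f(0, -1) - 4)*T + 5) = 11*(√((0 - 1) - 4)*(-⅑) + 5) = 11*(√(-1 - 4)*(-⅑) + 5) = 11*(√(-5)*(-⅑) + 5) = 11*((I*√5)*(-⅑) + 5) = 11*(-I*√5/9 + 5) = 11*(5 - I*√5/9) = 55 - 11*I*√5/9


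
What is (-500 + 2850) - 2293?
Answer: 57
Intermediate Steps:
(-500 + 2850) - 2293 = 2350 - 2293 = 57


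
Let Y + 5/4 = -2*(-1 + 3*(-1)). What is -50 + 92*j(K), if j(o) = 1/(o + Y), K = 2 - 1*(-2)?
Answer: -1782/43 ≈ -41.442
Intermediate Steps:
K = 4 (K = 2 + 2 = 4)
Y = 27/4 (Y = -5/4 - 2*(-1 + 3*(-1)) = -5/4 - 2*(-1 - 3) = -5/4 - 2*(-4) = -5/4 + 8 = 27/4 ≈ 6.7500)
j(o) = 1/(27/4 + o) (j(o) = 1/(o + 27/4) = 1/(27/4 + o))
-50 + 92*j(K) = -50 + 92*(4/(27 + 4*4)) = -50 + 92*(4/(27 + 16)) = -50 + 92*(4/43) = -50 + 368/43 = -1782/43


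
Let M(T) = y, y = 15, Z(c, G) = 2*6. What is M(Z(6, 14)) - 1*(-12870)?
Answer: 12885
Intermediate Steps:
Z(c, G) = 12
M(T) = 15
M(Z(6, 14)) - 1*(-12870) = 15 - 1*(-12870) = 15 + 12870 = 12885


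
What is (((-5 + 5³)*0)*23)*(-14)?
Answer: 0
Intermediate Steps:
(((-5 + 5³)*0)*23)*(-14) = (((-5 + 125)*0)*23)*(-14) = ((120*0)*23)*(-14) = (0*23)*(-14) = 0*(-14) = 0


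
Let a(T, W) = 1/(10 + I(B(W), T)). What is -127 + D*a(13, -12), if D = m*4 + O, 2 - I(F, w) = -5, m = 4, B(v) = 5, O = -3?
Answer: -2146/17 ≈ -126.24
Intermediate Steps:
I(F, w) = 7 (I(F, w) = 2 - 1*(-5) = 2 + 5 = 7)
a(T, W) = 1/17 (a(T, W) = 1/(10 + 7) = 1/17)
D = 13 (D = 4*4 - 3 = 16 - 3 = 13)
-127 + D*a(13, -12) = -127 + 13*(1/17) = -127 + 13/17 = -2146/17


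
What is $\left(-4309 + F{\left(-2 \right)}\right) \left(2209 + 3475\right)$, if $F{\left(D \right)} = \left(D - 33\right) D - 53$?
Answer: $-24395728$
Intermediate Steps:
$F{\left(D \right)} = -53 + D \left(-33 + D\right)$ ($F{\left(D \right)} = \left(D - 33\right) D - 53 = \left(-33 + D\right) D - 53 = D \left(-33 + D\right) - 53 = -53 + D \left(-33 + D\right)$)
$\left(-4309 + F{\left(-2 \right)}\right) \left(2209 + 3475\right) = \left(-4309 - \left(-13 - 4\right)\right) \left(2209 + 3475\right) = \left(-4309 + \left(-53 + 4 + 66\right)\right) 5684 = \left(-4309 + 17\right) 5684 = \left(-4292\right) 5684 = -24395728$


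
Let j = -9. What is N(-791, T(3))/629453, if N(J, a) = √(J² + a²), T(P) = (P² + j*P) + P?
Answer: √625906/629453 ≈ 0.0012569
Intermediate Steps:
T(P) = P² - 8*P (T(P) = (P² - 9*P) + P = P² - 8*P)
N(-791, T(3))/629453 = √((-791)² + (3*(-8 + 3))²)/629453 = √(625681 + (3*(-5))²)*(1/629453) = √(625681 + (-15)²)*(1/629453) = √(625681 + 225)*(1/629453) = √625906*(1/629453) = √625906/629453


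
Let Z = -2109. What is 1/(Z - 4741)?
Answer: -1/6850 ≈ -0.00014599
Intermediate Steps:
1/(Z - 4741) = 1/(-2109 - 4741) = 1/(-6850) = -1/6850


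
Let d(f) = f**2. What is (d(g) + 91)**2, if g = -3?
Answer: 10000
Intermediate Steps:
(d(g) + 91)**2 = ((-3)**2 + 91)**2 = (9 + 91)**2 = 100**2 = 10000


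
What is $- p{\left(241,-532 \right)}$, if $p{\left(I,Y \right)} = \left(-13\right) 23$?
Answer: $299$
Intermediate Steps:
$p{\left(I,Y \right)} = -299$
$- p{\left(241,-532 \right)} = \left(-1\right) \left(-299\right) = 299$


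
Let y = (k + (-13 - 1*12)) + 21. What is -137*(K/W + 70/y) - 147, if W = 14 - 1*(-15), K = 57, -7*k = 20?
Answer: 683657/696 ≈ 982.27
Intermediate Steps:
k = -20/7 (k = -1/7*20 = -20/7 ≈ -2.8571)
W = 29 (W = 14 + 15 = 29)
y = -48/7 (y = (-20/7 + (-13 - 1*12)) + 21 = (-20/7 + (-13 - 12)) + 21 = (-20/7 - 25) + 21 = -195/7 + 21 = -48/7 ≈ -6.8571)
-137*(K/W + 70/y) - 147 = -137*(57/29 + 70/(-48/7)) - 147 = -137*(57*(1/29) + 70*(-7/48)) - 147 = -137*(57/29 - 245/24) - 147 = -137*(-5737/696) - 147 = 785969/696 - 147 = 683657/696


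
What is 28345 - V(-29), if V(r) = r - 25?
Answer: 28399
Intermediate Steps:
V(r) = -25 + r
28345 - V(-29) = 28345 - (-25 - 29) = 28345 - 1*(-54) = 28345 + 54 = 28399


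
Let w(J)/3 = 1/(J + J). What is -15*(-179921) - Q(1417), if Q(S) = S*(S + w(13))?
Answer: 1381525/2 ≈ 6.9076e+5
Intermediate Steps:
w(J) = 3/(2*J) (w(J) = 3/(J + J) = 3/((2*J)) = 3*(1/(2*J)) = 3/(2*J))
Q(S) = S*(3/26 + S) (Q(S) = S*(S + (3/2)/13) = S*(S + (3/2)*(1/13)) = S*(S + 3/26) = S*(3/26 + S))
-15*(-179921) - Q(1417) = -15*(-179921) - 1417*(3 + 26*1417)/26 = 2698815 - 1417*(3 + 36842)/26 = 2698815 - 1417*36845/26 = 2698815 - 1*4016105/2 = 2698815 - 4016105/2 = 1381525/2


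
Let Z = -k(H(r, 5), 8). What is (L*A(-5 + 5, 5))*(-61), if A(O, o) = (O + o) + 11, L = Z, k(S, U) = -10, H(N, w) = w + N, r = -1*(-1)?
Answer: -9760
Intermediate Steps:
r = 1
H(N, w) = N + w
Z = 10 (Z = -1*(-10) = 10)
L = 10
A(O, o) = 11 + O + o
(L*A(-5 + 5, 5))*(-61) = (10*(11 + (-5 + 5) + 5))*(-61) = (10*(11 + 0 + 5))*(-61) = (10*16)*(-61) = 160*(-61) = -9760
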